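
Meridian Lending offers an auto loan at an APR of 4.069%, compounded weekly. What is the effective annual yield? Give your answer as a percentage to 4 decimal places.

EAR = (1 + 0.04069/52)^52 − 1.
= (1 + 0.000782)^52 − 1 = 1.041513 − 1 = 4.1513%.

4.1513%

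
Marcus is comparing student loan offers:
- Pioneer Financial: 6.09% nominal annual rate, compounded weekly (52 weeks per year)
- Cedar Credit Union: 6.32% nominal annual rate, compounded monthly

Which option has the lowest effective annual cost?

Pioneer Financial

Pioneer Financial: (1 + 0.0609/52)^52 − 1 = 6.275%
Cedar Credit Union: (1 + 0.0632/12)^12 − 1 = 6.506%
The lowest effective annual rate is Pioneer Financial at 6.275%.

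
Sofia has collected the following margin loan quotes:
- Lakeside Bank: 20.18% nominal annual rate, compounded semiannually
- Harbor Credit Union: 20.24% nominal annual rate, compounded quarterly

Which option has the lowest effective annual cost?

Lakeside Bank: (1 + 0.2018/2)^2 − 1 = 21.198%
Harbor Credit Union: (1 + 0.2024/4)^4 − 1 = 21.829%
The lowest effective annual rate is Lakeside Bank at 21.198%.

Lakeside Bank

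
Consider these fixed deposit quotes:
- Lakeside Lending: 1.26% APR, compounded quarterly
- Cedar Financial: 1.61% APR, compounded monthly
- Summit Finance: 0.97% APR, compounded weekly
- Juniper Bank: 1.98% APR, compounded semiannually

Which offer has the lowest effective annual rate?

Lakeside Lending: (1 + 0.0126/4)^4 − 1 = 1.266%
Cedar Financial: (1 + 0.0161/12)^12 − 1 = 1.622%
Summit Finance: (1 + 0.0097/52)^52 − 1 = 0.975%
Juniper Bank: (1 + 0.0198/2)^2 − 1 = 1.990%
The lowest effective annual rate is Summit Finance at 0.975%.

Summit Finance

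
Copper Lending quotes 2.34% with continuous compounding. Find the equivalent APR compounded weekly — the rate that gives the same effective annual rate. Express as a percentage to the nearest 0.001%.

EAR under continuous compounding: e^0.0234 − 1 = 0.023676.
Solve (1 + r/52)^52 = 1.023676: r/52 = 1.023676^(1/52) − 1 = 0.000450, so r = 0.023405 = 2.341%.

2.341%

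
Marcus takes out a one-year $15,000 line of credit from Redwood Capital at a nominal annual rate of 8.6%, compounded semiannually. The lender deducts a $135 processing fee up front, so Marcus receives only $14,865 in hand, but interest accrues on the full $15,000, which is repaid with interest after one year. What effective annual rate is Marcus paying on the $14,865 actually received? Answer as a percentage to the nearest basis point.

9.77%

Amount owed after one year: 15,000 × (1 + 0.086/2)^2 = 15,000 × 1.087849 = $16,317.73.
Effective rate on net proceeds: 16,317.73 / 14,865 − 1 = 0.097729 = 9.77%.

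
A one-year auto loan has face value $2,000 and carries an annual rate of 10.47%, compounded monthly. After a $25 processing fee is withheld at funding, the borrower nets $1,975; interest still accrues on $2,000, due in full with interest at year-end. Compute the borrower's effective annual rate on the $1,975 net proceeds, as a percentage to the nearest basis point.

12.39%

Amount owed after one year: 2,000 × (1 + 0.1047/12)^12 = 2,000 × 1.109873 = $2,219.75.
Effective rate on net proceeds: 2,219.75 / 1,975 − 1 = 0.123922 = 12.39%.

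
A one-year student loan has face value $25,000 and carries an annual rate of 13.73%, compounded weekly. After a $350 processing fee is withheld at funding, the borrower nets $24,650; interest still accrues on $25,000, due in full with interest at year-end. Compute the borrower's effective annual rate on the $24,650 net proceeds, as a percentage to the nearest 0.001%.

Amount owed after one year: 25,000 × (1 + 0.1373/52)^52 = 25,000 × 1.146965 = $28,674.12.
Effective rate on net proceeds: 28,674.12 / 24,650 − 1 = 0.163250 = 16.325%.

16.325%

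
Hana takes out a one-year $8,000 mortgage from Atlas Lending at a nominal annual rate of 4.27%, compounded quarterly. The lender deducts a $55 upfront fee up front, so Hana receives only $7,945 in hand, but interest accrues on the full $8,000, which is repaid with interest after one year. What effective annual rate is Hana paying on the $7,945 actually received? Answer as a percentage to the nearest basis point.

Amount owed after one year: 8,000 × (1 + 0.0427/4)^4 = 8,000 × 1.043389 = $8,347.11.
Effective rate on net proceeds: 8,347.11 / 7,945 − 1 = 0.050612 = 5.06%.

5.06%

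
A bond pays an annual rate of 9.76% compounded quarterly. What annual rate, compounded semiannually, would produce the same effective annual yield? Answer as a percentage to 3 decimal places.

9.879%

EAR = (1 + 0.0976/4)^4 − 1 = 0.101231.
Solve (1 + r/2)^2 = 1.101231: r/2 = 1.101231^(1/2) − 1 = 0.049395, so r = 0.098791 = 9.879%.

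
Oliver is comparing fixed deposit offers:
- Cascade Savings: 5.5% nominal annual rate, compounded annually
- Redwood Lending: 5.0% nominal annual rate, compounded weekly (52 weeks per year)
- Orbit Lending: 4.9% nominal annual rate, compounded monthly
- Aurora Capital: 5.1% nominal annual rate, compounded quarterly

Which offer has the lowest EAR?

Cascade Savings: compounded annually, EAR = 5.500%
Redwood Lending: (1 + 0.050/52)^52 − 1 = 5.125%
Orbit Lending: (1 + 0.049/12)^12 − 1 = 5.012%
Aurora Capital: (1 + 0.051/4)^4 − 1 = 5.198%
The lowest effective annual rate is Orbit Lending at 5.012%.

Orbit Lending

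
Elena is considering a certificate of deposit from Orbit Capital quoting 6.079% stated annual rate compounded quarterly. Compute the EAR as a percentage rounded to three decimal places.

EAR = (1 + 0.06079/4)^4 − 1.
= (1 + 0.015197)^4 − 1 = 1.062190 − 1 = 6.219%.

6.219%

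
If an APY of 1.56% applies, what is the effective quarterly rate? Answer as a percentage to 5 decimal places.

The per-quarter rate i satisfies (1 + i)^4 = 1 + 0.0156.
i = 1.0156^(1/4) − 1 = 0.0038774 = 0.38774%.

0.38774%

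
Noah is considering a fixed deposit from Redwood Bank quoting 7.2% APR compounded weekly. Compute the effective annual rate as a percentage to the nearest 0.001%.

EAR = (1 + 0.072/52)^52 − 1.
= (1 + 0.001385)^52 − 1 = 1.074602 − 1 = 7.460%.

7.460%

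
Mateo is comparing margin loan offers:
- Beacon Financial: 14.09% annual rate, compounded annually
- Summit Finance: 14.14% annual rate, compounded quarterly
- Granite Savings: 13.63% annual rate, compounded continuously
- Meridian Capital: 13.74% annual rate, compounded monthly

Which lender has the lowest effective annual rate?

Beacon Financial

Beacon Financial: compounded annually, EAR = 14.090%
Summit Finance: (1 + 0.1414/4)^4 − 1 = 14.908%
Granite Savings: e^0.1363 − 1 = 14.603%
Meridian Capital: (1 + 0.1374/12)^12 − 1 = 14.639%
The lowest effective annual rate is Beacon Financial at 14.090%.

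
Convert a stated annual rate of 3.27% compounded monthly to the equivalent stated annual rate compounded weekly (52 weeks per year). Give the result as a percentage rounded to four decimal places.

EAR = (1 + 0.0327/12)^12 − 1 = 0.033195.
Solve (1 + r/52)^52 = 1.033195: r/52 = 1.033195^(1/52) − 1 = 0.000628, so r = 0.032666 = 3.2666%.

3.2666%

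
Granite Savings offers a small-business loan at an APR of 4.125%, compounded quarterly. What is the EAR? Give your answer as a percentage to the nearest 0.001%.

EAR = (1 + 0.04125/4)^4 − 1.
= 1.041892 − 1 = 4.189%.

4.189%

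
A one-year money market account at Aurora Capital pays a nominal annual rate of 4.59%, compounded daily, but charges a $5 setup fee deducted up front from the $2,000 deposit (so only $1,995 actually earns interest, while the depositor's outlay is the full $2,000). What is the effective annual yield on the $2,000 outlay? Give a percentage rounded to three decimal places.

4.435%

Value after one year: 1,995 × (1 + 0.0459/365)^365 = 1,995 × 1.046967 = $2,088.70.
Effective yield on the $2,000 outlay: 2,088.70 / 2,000 − 1 = 0.044349 = 4.435%.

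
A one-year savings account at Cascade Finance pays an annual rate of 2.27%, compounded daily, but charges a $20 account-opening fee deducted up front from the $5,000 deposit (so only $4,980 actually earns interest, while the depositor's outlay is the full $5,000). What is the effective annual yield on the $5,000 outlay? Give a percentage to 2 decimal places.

Value after one year: 4,980 × (1 + 0.0227/365)^365 = 4,980 × 1.022959 = $5,094.34.
Effective yield on the $5,000 outlay: 5,094.34 / 5,000 − 1 = 0.018867 = 1.89%.

1.89%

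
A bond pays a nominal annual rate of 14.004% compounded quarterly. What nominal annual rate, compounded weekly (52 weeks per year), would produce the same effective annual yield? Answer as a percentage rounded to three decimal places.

EAR = (1 + 0.14004/4)^4 − 1 = 0.147567.
Solve (1 + r/52)^52 = 1.147567: r/52 = 1.147567^(1/52) − 1 = 0.002651, so r = 0.137827 = 13.783%.

13.783%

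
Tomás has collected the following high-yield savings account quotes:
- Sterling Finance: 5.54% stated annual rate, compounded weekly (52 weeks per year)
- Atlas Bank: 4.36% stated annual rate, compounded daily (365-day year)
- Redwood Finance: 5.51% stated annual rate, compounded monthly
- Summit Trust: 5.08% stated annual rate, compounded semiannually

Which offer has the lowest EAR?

Atlas Bank

Sterling Finance: (1 + 0.0554/52)^52 − 1 = 5.693%
Atlas Bank: (1 + 0.0436/365)^365 − 1 = 4.456%
Redwood Finance: (1 + 0.0551/12)^12 − 1 = 5.651%
Summit Trust: (1 + 0.0508/2)^2 − 1 = 5.145%
The lowest effective annual rate is Atlas Bank at 4.456%.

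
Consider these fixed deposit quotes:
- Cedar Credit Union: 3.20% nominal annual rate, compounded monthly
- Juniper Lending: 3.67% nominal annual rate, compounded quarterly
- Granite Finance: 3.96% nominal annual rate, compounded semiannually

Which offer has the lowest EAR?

Cedar Credit Union: (1 + 0.0320/12)^12 − 1 = 3.247%
Juniper Lending: (1 + 0.0367/4)^4 − 1 = 3.721%
Granite Finance: (1 + 0.0396/2)^2 − 1 = 3.999%
The lowest effective annual rate is Cedar Credit Union at 3.247%.

Cedar Credit Union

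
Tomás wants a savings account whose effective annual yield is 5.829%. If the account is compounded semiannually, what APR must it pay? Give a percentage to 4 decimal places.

5.7464%

(1 + r/2)^2 − 1 = 0.05829, so 1 + r/2 = 1.05829^(1/2).
r/2 = 0.028732, so r = 0.057464 = 5.7464%.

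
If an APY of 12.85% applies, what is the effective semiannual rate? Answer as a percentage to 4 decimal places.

6.2309%

The per-half-year rate i satisfies (1 + i)^2 = 1 + 0.1285.
i = 1.1285^(1/2) − 1 = 0.0623088 = 6.2309%.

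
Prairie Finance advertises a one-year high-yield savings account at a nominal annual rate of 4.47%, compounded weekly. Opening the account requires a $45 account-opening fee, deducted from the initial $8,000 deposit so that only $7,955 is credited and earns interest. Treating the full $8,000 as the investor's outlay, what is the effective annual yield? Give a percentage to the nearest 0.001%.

Value after one year: 7,955 × (1 + 0.0447/52)^52 = 7,955 × 1.045694 = $8,318.50.
Effective yield on the $8,000 outlay: 8,318.50 / 8,000 − 1 = 0.039812 = 3.981%.

3.981%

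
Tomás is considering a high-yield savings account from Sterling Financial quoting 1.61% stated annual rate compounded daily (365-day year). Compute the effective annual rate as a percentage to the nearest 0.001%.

1.623%

EAR = (1 + 0.0161/365)^365 − 1.
= (1 + 0.000044)^365 − 1 = 1.016230 − 1 = 1.623%.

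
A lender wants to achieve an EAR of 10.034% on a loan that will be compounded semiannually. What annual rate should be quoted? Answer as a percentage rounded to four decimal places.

(1 + r/2)^2 − 1 = 0.10034, so 1 + r/2 = 1.10034^(1/2).
r/2 = 0.048971, so r = 0.097942 = 9.7942%.

9.7942%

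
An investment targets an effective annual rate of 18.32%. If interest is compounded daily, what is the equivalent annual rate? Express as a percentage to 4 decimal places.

(1 + r/365)^365 − 1 = 0.1832, so 1 + r/365 = 1.1832^(1/365).
r/365 = 0.000461, so r = 0.168261 = 16.8261%.

16.8261%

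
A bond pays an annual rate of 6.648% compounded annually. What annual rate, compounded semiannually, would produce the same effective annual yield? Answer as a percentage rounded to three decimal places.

Compounded annually, EAR = nominal = 0.066480.
Solve (1 + r/2)^2 = 1.066480: r/2 = 1.066480^(1/2) − 1 = 0.032705, so r = 0.065410 = 6.541%.

6.541%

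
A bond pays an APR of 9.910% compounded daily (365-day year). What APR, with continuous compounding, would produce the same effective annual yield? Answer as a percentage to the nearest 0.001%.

EAR = (1 + 0.09910/365)^365 − 1 = 0.104162.
Equivalent continuous rate: r = ln(1 + 0.104162) = 0.099087 = 9.909%.

9.909%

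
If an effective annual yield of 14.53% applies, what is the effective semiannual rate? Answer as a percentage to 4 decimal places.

7.0187%

The per-half-year rate i satisfies (1 + i)^2 = 1 + 0.1453.
i = 1.1453^(1/2) − 1 = 0.0701869 = 7.0187%.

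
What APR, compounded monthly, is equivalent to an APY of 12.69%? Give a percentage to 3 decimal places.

(1 + r/12)^12 − 1 = 0.1269, so 1 + r/12 = 1.1269^(1/12).
r/12 = 0.010006, so r = 0.120067 = 12.007%.

12.007%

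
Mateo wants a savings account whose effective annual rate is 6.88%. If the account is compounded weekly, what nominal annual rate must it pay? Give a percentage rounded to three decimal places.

6.658%

(1 + r/52)^52 − 1 = 0.0688, so 1 + r/52 = 1.0688^(1/52).
r/52 = 0.001280, so r = 0.066579 = 6.658%.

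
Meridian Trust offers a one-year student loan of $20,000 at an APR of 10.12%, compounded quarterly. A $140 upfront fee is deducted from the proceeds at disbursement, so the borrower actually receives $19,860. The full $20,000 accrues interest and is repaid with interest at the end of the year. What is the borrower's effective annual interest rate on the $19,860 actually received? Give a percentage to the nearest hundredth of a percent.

Amount owed after one year: 20,000 × (1 + 0.1012/4)^4 = 20,000 × 1.105106 = $22,102.11.
Effective rate on net proceeds: 22,102.11 / 19,860 − 1 = 0.112896 = 11.29%.

11.29%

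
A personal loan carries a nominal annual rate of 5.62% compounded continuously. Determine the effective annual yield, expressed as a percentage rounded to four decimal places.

With continuous compounding, EAR = e^0.0562 − 1.
e^0.0562 = 1.057809, so EAR = 0.057809 = 5.7809%.

5.7809%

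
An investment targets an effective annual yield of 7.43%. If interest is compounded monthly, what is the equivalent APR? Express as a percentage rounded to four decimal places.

(1 + r/12)^12 − 1 = 0.0743, so 1 + r/12 = 1.0743^(1/12).
r/12 = 0.005990, so r = 0.071884 = 7.1884%.

7.1884%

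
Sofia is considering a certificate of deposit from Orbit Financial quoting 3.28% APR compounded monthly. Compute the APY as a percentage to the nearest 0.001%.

3.330%

EAR = (1 + 0.0328/12)^12 − 1.
= (1 + 0.002733)^12 − 1 = 1.033298 − 1 = 3.330%.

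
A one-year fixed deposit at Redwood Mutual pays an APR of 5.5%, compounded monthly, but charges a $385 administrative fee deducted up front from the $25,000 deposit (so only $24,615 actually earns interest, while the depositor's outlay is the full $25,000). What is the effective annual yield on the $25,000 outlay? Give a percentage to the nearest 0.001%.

Value after one year: 24,615 × (1 + 0.055/12)^12 = 24,615 × 1.056408 = $26,003.48.
Effective yield on the $25,000 outlay: 26,003.48 / 25,000 − 1 = 0.040139 = 4.014%.

4.014%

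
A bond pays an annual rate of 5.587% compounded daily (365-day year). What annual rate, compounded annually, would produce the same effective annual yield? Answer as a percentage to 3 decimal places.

5.746%

EAR = (1 + 0.05587/365)^365 − 1 = 0.057456.
Compounded annually, the equivalent nominal rate is the EAR itself: 5.746%.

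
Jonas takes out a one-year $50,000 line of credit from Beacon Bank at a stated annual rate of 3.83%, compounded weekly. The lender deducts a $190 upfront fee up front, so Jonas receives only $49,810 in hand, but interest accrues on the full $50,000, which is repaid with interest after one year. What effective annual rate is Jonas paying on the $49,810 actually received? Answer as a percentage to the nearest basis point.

4.30%

Amount owed after one year: 50,000 × (1 + 0.0383/52)^52 = 50,000 × 1.039028 = $51,951.41.
Effective rate on net proceeds: 51,951.41 / 49,810 − 1 = 0.042992 = 4.30%.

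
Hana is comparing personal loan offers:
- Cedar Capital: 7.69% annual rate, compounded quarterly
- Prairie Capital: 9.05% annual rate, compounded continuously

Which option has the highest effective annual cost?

Prairie Capital

Cedar Capital: (1 + 0.0769/4)^4 − 1 = 7.915%
Prairie Capital: e^0.0905 − 1 = 9.472%
The highest effective annual rate is Prairie Capital at 9.472%.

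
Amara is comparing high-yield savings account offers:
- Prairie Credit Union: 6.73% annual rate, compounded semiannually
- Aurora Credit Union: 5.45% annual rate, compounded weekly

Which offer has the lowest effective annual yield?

Aurora Credit Union

Prairie Credit Union: (1 + 0.0673/2)^2 − 1 = 6.843%
Aurora Credit Union: (1 + 0.0545/52)^52 − 1 = 5.598%
The lowest effective annual rate is Aurora Credit Union at 5.598%.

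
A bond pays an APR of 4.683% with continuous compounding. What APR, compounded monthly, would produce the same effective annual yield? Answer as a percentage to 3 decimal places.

EAR under continuous compounding: e^0.04683 − 1 = 0.047944.
Solve (1 + r/12)^12 = 1.047944: r/12 = 1.047944^(1/12) − 1 = 0.003910, so r = 0.046921 = 4.692%.

4.692%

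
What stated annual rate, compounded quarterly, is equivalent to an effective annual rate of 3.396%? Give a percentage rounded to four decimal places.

(1 + r/4)^4 − 1 = 0.03396, so 1 + r/4 = 1.03396^(1/4).
r/4 = 0.008384, so r = 0.033536 = 3.3536%.

3.3536%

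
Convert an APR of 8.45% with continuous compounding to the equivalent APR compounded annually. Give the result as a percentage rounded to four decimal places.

8.8173%

EAR under continuous compounding: e^0.0845 − 1 = 0.088173.
Compounded annually, the equivalent nominal rate is the EAR itself: 8.8173%.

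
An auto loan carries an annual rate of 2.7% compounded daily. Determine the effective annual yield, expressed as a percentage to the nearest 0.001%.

EAR = (1 + 0.027/365)^365 − 1.
= (1 + 0.000074)^365 − 1 = 1.027367 − 1 = 2.737%.

2.737%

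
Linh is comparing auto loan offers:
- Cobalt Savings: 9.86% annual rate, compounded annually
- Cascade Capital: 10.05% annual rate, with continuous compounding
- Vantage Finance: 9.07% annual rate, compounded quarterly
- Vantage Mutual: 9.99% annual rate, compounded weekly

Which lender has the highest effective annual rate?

Cobalt Savings: compounded annually, EAR = 9.860%
Cascade Capital: e^0.1005 − 1 = 10.572%
Vantage Finance: (1 + 0.0907/4)^4 − 1 = 9.383%
Vantage Mutual: (1 + 0.0999/52)^52 − 1 = 10.495%
The highest effective annual rate is Cascade Capital at 10.572%.

Cascade Capital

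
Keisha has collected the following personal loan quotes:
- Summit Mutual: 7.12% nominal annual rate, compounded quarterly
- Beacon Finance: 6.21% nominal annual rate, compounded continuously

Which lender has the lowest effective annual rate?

Summit Mutual: (1 + 0.0712/4)^4 − 1 = 7.312%
Beacon Finance: e^0.0621 − 1 = 6.407%
The lowest effective annual rate is Beacon Finance at 6.407%.

Beacon Finance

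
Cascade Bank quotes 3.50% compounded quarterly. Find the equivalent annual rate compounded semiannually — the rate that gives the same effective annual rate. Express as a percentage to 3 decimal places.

3.515%

EAR = (1 + 0.0350/4)^4 − 1 = 0.035462.
Solve (1 + r/2)^2 = 1.035462: r/2 = 1.035462^(1/2) − 1 = 0.017577, so r = 0.035153 = 3.515%.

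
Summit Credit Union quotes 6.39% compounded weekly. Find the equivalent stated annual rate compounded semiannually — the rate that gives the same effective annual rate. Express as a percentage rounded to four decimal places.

6.4891%

EAR = (1 + 0.0639/52)^52 − 1 = 0.065944.
Solve (1 + r/2)^2 = 1.065944: r/2 = 1.065944^(1/2) − 1 = 0.032446, so r = 0.064891 = 6.4891%.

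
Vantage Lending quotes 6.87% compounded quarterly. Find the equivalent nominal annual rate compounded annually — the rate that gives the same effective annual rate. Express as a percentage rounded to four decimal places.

7.0490%

EAR = (1 + 0.0687/4)^4 − 1 = 0.070490.
Compounded annually, the equivalent nominal rate is the EAR itself: 7.0490%.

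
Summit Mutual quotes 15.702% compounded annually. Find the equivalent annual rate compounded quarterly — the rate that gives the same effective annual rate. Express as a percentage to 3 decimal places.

14.854%

Compounded annually, EAR = nominal = 0.157020.
Solve (1 + r/4)^4 = 1.157020: r/4 = 1.157020^(1/4) − 1 = 0.037135, so r = 0.148539 = 14.854%.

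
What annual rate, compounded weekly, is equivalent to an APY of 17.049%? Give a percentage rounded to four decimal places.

(1 + r/52)^52 − 1 = 0.17049, so 1 + r/52 = 1.17049^(1/52).
r/52 = 0.003032, so r = 0.157661 = 15.7661%.

15.7661%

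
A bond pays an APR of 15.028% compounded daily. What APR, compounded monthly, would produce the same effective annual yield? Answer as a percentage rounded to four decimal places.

EAR = (1 + 0.15028/365)^365 − 1 = 0.162124.
Solve (1 + r/12)^12 = 1.162124: r/12 = 1.162124^(1/12) − 1 = 0.012599, so r = 0.151194 = 15.1194%.

15.1194%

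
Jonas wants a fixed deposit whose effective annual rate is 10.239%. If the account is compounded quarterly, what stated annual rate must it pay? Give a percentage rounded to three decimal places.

9.868%

(1 + r/4)^4 − 1 = 0.10239, so 1 + r/4 = 1.10239^(1/4).
r/4 = 0.024670, so r = 0.098678 = 9.868%.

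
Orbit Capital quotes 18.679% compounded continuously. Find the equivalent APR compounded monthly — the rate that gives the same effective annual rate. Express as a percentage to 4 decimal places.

18.8251%

EAR under continuous compounding: e^0.18679 − 1 = 0.205374.
Solve (1 + r/12)^12 = 1.205374: r/12 = 1.205374^(1/12) − 1 = 0.015688, so r = 0.188251 = 18.8251%.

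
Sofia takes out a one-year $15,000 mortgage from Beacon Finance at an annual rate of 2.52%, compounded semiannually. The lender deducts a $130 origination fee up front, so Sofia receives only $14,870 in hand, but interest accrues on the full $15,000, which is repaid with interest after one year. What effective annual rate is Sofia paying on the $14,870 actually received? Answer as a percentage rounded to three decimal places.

3.432%

Amount owed after one year: 15,000 × (1 + 0.0252/2)^2 = 15,000 × 1.025359 = $15,380.38.
Effective rate on net proceeds: 15,380.38 / 14,870 − 1 = 0.034323 = 3.432%.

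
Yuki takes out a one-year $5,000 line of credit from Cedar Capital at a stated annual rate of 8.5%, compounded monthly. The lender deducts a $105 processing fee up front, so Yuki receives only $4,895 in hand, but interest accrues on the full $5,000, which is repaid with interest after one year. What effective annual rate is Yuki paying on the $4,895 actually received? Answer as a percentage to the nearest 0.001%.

11.174%

Amount owed after one year: 5,000 × (1 + 0.085/12)^12 = 5,000 × 1.088391 = $5,441.95.
Effective rate on net proceeds: 5,441.95 / 4,895 − 1 = 0.111737 = 11.174%.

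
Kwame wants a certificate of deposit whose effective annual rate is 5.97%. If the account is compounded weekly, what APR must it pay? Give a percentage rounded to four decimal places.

5.8018%

(1 + r/52)^52 − 1 = 0.0597, so 1 + r/52 = 1.0597^(1/52).
r/52 = 0.001116, so r = 0.058018 = 5.8018%.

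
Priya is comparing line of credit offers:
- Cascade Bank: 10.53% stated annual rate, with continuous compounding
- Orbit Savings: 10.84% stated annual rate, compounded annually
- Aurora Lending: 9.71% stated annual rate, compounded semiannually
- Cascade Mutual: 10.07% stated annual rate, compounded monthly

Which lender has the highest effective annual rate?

Cascade Bank

Cascade Bank: e^0.1053 − 1 = 11.104%
Orbit Savings: compounded annually, EAR = 10.840%
Aurora Lending: (1 + 0.0971/2)^2 − 1 = 9.946%
Cascade Mutual: (1 + 0.1007/12)^12 − 1 = 10.548%
The highest effective annual rate is Cascade Bank at 11.104%.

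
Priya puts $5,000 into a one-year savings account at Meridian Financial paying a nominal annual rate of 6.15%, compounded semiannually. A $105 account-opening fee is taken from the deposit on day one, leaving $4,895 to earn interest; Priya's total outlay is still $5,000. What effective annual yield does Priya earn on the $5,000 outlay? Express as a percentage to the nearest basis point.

Value after one year: 4,895 × (1 + 0.0615/2)^2 = 4,895 × 1.062446 = $5,200.67.
Effective yield on the $5,000 outlay: 5,200.67 / 5,000 − 1 = 0.040134 = 4.01%.

4.01%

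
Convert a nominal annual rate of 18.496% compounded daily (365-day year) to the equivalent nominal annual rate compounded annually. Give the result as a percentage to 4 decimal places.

20.3114%

EAR = (1 + 0.18496/365)^365 − 1 = 0.203114.
Compounded annually, the equivalent nominal rate is the EAR itself: 20.3114%.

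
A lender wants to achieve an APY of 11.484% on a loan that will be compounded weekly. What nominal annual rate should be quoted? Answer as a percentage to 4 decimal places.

10.8825%

(1 + r/52)^52 − 1 = 0.11484, so 1 + r/52 = 1.11484^(1/52).
r/52 = 0.002093, so r = 0.108825 = 10.8825%.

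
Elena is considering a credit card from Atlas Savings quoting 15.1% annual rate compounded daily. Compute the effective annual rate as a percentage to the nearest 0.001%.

EAR = (1 + 0.151/365)^365 − 1.
= 1.162960 − 1 = 16.296%.

16.296%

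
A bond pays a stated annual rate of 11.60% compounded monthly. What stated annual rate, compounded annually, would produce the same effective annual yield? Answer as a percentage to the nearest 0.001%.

12.237%

EAR = (1 + 0.1160/12)^12 − 1 = 0.122370.
Compounded annually, the equivalent nominal rate is the EAR itself: 12.237%.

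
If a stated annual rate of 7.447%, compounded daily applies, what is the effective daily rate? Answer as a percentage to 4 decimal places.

With a nominal annual rate compounded daily, the periodic rate is the nominal rate divided by 365.
i = 0.07447 / 365 = 0.0002040 = 0.0204%.

0.0204%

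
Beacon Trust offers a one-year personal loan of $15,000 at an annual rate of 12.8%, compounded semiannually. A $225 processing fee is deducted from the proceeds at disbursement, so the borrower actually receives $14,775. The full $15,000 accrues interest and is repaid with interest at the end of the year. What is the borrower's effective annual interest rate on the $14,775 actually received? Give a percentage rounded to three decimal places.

14.934%

Amount owed after one year: 15,000 × (1 + 0.128/2)^2 = 15,000 × 1.132096 = $16,981.44.
Effective rate on net proceeds: 16,981.44 / 14,775 − 1 = 0.149336 = 14.934%.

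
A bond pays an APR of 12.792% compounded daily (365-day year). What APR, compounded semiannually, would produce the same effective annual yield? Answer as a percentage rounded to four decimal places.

EAR = (1 + 0.12792/365)^365 − 1 = 0.136437.
Solve (1 + r/2)^2 = 1.136437: r/2 = 1.136437^(1/2) − 1 = 0.066038, so r = 0.132076 = 13.2076%.

13.2076%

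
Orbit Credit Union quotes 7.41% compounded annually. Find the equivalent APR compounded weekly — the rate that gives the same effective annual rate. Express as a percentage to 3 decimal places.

Compounded annually, EAR = nominal = 0.074100.
Solve (1 + r/52)^52 = 1.074100: r/52 = 1.074100^(1/52) − 1 = 0.001376, so r = 0.071532 = 7.153%.

7.153%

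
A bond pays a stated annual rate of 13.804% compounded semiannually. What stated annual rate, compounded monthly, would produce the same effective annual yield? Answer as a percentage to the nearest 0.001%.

EAR = (1 + 0.13804/2)^2 − 1 = 0.142804.
Solve (1 + r/12)^12 = 1.142804: r/12 = 1.142804^(1/12) − 1 = 0.011186, so r = 0.134230 = 13.423%.

13.423%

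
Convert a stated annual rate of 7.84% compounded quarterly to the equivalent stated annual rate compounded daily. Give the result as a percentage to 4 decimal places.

EAR = (1 + 0.0784/4)^4 − 1 = 0.080735.
Solve (1 + r/365)^365 = 1.080735: r/365 = 1.080735^(1/365) − 1 = 0.000213, so r = 0.077650 = 7.7650%.

7.7650%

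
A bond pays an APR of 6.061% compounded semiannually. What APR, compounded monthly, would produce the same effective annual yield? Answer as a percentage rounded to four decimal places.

EAR = (1 + 0.06061/2)^2 − 1 = 0.061528.
Solve (1 + r/12)^12 = 1.061528: r/12 = 1.061528^(1/12) − 1 = 0.004988, so r = 0.059859 = 5.9859%.

5.9859%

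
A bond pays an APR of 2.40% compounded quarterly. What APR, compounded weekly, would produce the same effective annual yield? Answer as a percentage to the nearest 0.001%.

2.393%

EAR = (1 + 0.0240/4)^4 − 1 = 0.024217.
Solve (1 + r/52)^52 = 1.024217: r/52 = 1.024217^(1/52) − 1 = 0.000460, so r = 0.023934 = 2.393%.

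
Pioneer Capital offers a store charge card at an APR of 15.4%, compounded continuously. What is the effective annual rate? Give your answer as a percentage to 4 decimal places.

16.6491%

With continuous compounding, EAR = e^0.154 − 1.
e^0.154 = 1.166491, so EAR = 0.166491 = 16.6491%.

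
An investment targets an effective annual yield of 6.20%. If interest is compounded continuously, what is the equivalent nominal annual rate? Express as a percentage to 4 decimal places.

Continuous: nominal r satisfies e^r − 1 = 0.0620.
r = ln(1 + 0.0620) = ln(1.0620) = 0.060154 = 6.0154%.

6.0154%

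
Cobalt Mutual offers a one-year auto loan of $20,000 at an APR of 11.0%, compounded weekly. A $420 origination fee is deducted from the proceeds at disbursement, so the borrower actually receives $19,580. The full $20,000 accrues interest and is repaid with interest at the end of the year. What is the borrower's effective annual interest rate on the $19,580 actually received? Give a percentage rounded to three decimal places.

14.009%

Amount owed after one year: 20,000 × (1 + 0.110/52)^52 = 20,000 × 1.116148 = $22,322.97.
Effective rate on net proceeds: 22,322.97 / 19,580 − 1 = 0.140090 = 14.009%.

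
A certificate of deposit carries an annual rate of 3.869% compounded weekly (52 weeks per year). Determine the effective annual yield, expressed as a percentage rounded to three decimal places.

EAR = (1 + 0.03869/52)^52 − 1.
= (1 + 0.000744)^52 − 1 = 1.039433 − 1 = 3.943%.

3.943%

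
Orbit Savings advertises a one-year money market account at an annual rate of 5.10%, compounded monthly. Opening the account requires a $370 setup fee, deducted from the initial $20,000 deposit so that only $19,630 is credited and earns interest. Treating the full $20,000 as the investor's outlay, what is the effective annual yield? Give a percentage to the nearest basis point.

Value after one year: 19,630 × (1 + 0.0510/12)^12 = 19,630 × 1.052209 = $20,654.87.
Effective yield on the $20,000 outlay: 20,654.87 / 20,000 − 1 = 0.032743 = 3.27%.

3.27%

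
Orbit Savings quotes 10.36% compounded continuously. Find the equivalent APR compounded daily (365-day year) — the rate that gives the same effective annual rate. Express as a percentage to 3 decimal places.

10.361%

EAR under continuous compounding: e^0.1036 − 1 = 0.109157.
Solve (1 + r/365)^365 = 1.109157: r/365 = 1.109157^(1/365) − 1 = 0.000284, so r = 0.103615 = 10.361%.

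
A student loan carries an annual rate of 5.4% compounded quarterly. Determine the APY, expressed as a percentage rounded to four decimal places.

EAR = (1 + 0.054/4)^4 − 1.
= (1 + 0.013500)^4 − 1 = 1.055103 − 1 = 5.5103%.

5.5103%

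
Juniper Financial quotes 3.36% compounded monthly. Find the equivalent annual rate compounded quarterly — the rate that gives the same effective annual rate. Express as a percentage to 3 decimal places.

EAR = (1 + 0.0336/12)^12 − 1 = 0.034122.
Solve (1 + r/4)^4 = 1.034122: r/4 = 1.034122^(1/4) − 1 = 0.008424, so r = 0.033694 = 3.369%.

3.369%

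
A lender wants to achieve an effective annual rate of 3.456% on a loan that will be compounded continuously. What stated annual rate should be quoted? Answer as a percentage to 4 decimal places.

3.3976%

Continuous: nominal r satisfies e^r − 1 = 0.03456.
r = ln(1 + 0.03456) = ln(1.03456) = 0.033976 = 3.3976%.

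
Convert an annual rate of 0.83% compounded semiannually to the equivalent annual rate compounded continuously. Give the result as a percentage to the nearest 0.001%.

0.828%

EAR = (1 + 0.0083/2)^2 − 1 = 0.008317.
Equivalent continuous rate: r = ln(1 + 0.008317) = 0.008283 = 0.828%.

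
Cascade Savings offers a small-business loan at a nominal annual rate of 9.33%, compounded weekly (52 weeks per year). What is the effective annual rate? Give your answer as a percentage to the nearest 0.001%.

EAR = (1 + 0.0933/52)^52 − 1.
= 1.097699 − 1 = 9.770%.

9.770%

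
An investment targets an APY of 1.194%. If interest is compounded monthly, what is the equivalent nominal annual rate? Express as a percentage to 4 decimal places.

1.1875%

(1 + r/12)^12 − 1 = 0.01194, so 1 + r/12 = 1.01194^(1/12).
r/12 = 0.000990, so r = 0.011875 = 1.1875%.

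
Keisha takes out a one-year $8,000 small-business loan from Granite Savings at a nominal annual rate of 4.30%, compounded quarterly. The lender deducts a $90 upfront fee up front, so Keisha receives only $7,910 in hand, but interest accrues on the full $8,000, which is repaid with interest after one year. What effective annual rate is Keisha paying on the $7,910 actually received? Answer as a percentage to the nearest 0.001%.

Amount owed after one year: 8,000 × (1 + 0.0430/4)^4 = 8,000 × 1.043698 = $8,349.59.
Effective rate on net proceeds: 8,349.59 / 7,910 − 1 = 0.055574 = 5.557%.

5.557%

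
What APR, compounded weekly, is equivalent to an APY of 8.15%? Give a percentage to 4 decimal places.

7.8408%

(1 + r/52)^52 − 1 = 0.0815, so 1 + r/52 = 1.0815^(1/52).
r/52 = 0.001508, so r = 0.078408 = 7.8408%.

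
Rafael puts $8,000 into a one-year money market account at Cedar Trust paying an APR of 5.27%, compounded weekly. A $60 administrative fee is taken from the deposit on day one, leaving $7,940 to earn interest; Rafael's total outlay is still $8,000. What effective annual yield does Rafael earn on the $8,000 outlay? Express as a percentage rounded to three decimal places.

Value after one year: 7,940 × (1 + 0.0527/52)^52 = 7,940 × 1.054085 = $8,369.44.
Effective yield on the $8,000 outlay: 8,369.44 / 8,000 − 1 = 0.046180 = 4.618%.

4.618%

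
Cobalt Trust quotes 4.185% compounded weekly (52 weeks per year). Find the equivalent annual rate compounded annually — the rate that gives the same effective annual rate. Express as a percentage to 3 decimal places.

EAR = (1 + 0.04185/52)^52 − 1 = 0.042721.
Compounded annually, the equivalent nominal rate is the EAR itself: 4.272%.

4.272%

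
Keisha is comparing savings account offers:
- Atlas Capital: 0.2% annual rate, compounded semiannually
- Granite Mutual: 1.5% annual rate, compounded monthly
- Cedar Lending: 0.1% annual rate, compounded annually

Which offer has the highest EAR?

Granite Mutual

Atlas Capital: (1 + 0.002/2)^2 − 1 = 0.200%
Granite Mutual: (1 + 0.015/12)^12 − 1 = 1.510%
Cedar Lending: compounded annually, EAR = 0.100%
The highest effective annual rate is Granite Mutual at 1.510%.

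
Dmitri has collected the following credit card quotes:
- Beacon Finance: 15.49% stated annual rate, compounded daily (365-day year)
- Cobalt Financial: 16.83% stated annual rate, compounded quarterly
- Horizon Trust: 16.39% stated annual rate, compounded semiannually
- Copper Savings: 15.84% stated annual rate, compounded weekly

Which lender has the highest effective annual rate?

Cobalt Financial

Beacon Finance: (1 + 0.1549/365)^365 − 1 = 16.750%
Cobalt Financial: (1 + 0.1683/4)^4 − 1 = 17.922%
Horizon Trust: (1 + 0.1639/2)^2 − 1 = 17.062%
Copper Savings: (1 + 0.1584/52)^52 − 1 = 17.135%
The highest effective annual rate is Cobalt Financial at 17.922%.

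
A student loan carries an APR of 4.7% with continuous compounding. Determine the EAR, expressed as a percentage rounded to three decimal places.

4.812%

With continuous compounding, EAR = e^0.047 − 1.
e^0.047 = 1.048122, so EAR = 0.048122 = 4.812%.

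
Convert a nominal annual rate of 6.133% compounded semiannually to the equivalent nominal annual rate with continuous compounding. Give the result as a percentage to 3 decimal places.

6.041%

EAR = (1 + 0.06133/2)^2 − 1 = 0.062270.
Equivalent continuous rate: r = ln(1 + 0.062270) = 0.060408 = 6.041%.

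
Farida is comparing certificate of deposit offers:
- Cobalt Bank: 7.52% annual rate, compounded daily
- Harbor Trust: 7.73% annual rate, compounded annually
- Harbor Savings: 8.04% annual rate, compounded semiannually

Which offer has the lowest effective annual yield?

Harbor Trust

Cobalt Bank: (1 + 0.0752/365)^365 − 1 = 7.809%
Harbor Trust: compounded annually, EAR = 7.730%
Harbor Savings: (1 + 0.0804/2)^2 − 1 = 8.202%
The lowest effective annual rate is Harbor Trust at 7.730%.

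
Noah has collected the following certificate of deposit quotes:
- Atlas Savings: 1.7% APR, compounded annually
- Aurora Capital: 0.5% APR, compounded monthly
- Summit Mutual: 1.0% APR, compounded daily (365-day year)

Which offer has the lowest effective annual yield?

Atlas Savings: compounded annually, EAR = 1.700%
Aurora Capital: (1 + 0.005/12)^12 − 1 = 0.501%
Summit Mutual: (1 + 0.010/365)^365 − 1 = 1.005%
The lowest effective annual rate is Aurora Capital at 0.501%.

Aurora Capital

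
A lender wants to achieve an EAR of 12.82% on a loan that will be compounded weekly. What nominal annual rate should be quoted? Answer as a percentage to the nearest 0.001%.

(1 + r/52)^52 − 1 = 0.1282, so 1 + r/52 = 1.1282^(1/52).
r/52 = 0.002322, so r = 0.120763 = 12.076%.

12.076%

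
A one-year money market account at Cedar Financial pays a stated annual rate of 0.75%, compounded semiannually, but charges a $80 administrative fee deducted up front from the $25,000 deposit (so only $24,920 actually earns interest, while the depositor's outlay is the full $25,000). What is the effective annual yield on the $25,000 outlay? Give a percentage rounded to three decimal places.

0.429%

Value after one year: 24,920 × (1 + 0.0075/2)^2 = 24,920 × 1.007514 = $25,107.25.
Effective yield on the $25,000 outlay: 25,107.25 / 25,000 − 1 = 0.004290 = 0.429%.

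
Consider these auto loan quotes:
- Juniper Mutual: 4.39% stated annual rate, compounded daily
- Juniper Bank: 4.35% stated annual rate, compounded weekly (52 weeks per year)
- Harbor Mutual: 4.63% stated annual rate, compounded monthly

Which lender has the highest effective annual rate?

Harbor Mutual

Juniper Mutual: (1 + 0.0439/365)^365 − 1 = 4.488%
Juniper Bank: (1 + 0.0435/52)^52 − 1 = 4.444%
Harbor Mutual: (1 + 0.0463/12)^12 − 1 = 4.730%
The highest effective annual rate is Harbor Mutual at 4.730%.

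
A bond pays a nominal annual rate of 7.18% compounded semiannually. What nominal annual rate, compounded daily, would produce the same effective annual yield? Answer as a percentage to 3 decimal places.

7.055%

EAR = (1 + 0.0718/2)^2 − 1 = 0.073089.
Solve (1 + r/365)^365 = 1.073089: r/365 = 1.073089^(1/365) − 1 = 0.000193, so r = 0.070548 = 7.055%.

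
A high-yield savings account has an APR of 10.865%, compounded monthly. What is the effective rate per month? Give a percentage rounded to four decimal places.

With a nominal annual rate compounded monthly, the periodic rate is the nominal rate divided by 12.
i = 0.10865 / 12 = 0.0090542 = 0.9054%.

0.9054%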